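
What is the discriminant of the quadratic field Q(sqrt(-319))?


For K = Q(sqrt(d)) with d squarefree: disc(K) = d if d = 1 mod 4, and disc(K) = 4d if d = 2 or 3 mod 4.
Here d = -319, and d mod 4 = 1.
d = 1 mod 4 (O_K = Z[(1+sqrt(d))/2]), so disc(K) = d = -319

-319


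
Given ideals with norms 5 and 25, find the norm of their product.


N(IJ) = N(I) * N(J)
= 5 * 25
= 125

125


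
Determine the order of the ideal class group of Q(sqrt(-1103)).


K = Q(sqrt(-1103)). d mod 4 = 1, so D = disc(K) = d = -1103
h(K) equals the number of primitive reduced positive-definite forms (a, b, c) = a*x^2 + b*x*y + c*y^2 with b^2 - 4ac = D,
where reduced means |b| <= a <= c, with b >= 0 whenever |b| = a or a = c, and primitive means gcd(a, b, c) = 1.
Reduced forces 3a^2 <= |D| = 1103, so 1 <= a <= 19; b must have the parity of D, and c = (b^2 - D)/(4a) must be an integer >= a.
Enumerate a = 1..19, b in [-a, a]:
  a=1: (1, 1, 276)  [1]
  a=2: (2, -1, 138), (2, 1, 138)  [2]
  a=3: (3, -1, 92), (3, 1, 92)  [2]
  a=4: (4, -1, 69), (4, 1, 69)  [2]
  a=5: none
  a=6: (6, -5, 47), (6, -1, 46), (6, 1, 46), (6, 5, 47)  [4]
  a=7: none
  a=8: (8, -7, 36), (8, 7, 36)  [2]
  a=9: (9, -7, 32), (9, 7, 32)  [2]
  a=10..11: none
  a=12: (12, -7, 24), (12, -1, 23), (12, 1, 23), (12, 7, 24)  [4]
  a=13..15: none
  a=16: (16, -7, 18), (16, 7, 18)  [2]
  a=17: (17, -11, 18), (17, 11, 18)  [2]
  a=18..19: none
Total reduced forms: 1 + 2 + 2 + 2 + 4 + 2 + 2 + 4 + 2 + 2 = 23
h = 23

23


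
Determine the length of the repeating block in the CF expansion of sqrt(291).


Run the CF algorithm for sqrt(291).
a_0 = floor(sqrt(291)) = 17; set m_0=0, q_0=1.
Recurrence: m' = q*a - m,  q' = (d - m'^2)/q,  a' = floor((a_0 + m')/q').
  step 1: m=17, q=2, a=17
  step 2: m=17, q=1, a=34
a_2 = 2*a_0 = 34, so the period closes here.
sqrt(291) = [17; 17, 34]
Period length = 2

2


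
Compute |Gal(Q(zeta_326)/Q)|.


|Gal(Q(zeta_326)/Q)| = phi(326)
= 162

162


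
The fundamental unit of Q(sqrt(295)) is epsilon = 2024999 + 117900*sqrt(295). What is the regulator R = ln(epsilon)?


epsilon = 2024999 + 117900*sqrt(295)
= 4.0500e+06
R = ln(4.0500e+06)
= 15.2142

15.2142


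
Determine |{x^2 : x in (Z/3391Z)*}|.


For prime p, the number of non-zero quadratic residues is (p-1)/2.
= (3391-1)/2
= 1695

1695


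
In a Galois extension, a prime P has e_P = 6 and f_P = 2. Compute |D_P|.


|D_P| = e * f
= 6 * 2
= 12

12


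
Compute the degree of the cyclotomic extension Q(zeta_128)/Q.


The degree equals Euler's totient phi(128).
128 = 2^7
phi(128) = 64

64


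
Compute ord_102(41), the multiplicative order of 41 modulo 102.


We want ord_102(41), the smallest k >= 1 with 41^k = 1 mod 102.
n = 102 = 2 * 3 * 17, phi(102) = 32; the order divides phi(n).
Divisors of 32: 1, 2, 4, 8, 16, 32
Repeated squaring mod 102: 41^1 = 41, 41^2 = 49, 41^4 = 55, 41^8 = 67, 41^16 = 1, 41^32 = 1
Test divisors in increasing order:
  k=1: 41^1 = 41 mod 102
  k=2: 41^2 = 49 mod 102
  k=4: 41^4 = 55 mod 102
  k=8: 41^8 = 67 mod 102
  k=16: 41^16 = 1 mod 102  <- first divisor giving 1
Order = 16

16


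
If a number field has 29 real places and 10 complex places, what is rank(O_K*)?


By Dirichlet's unit theorem:
rank = r1 + r2 - 1
= 29 + 10 - 1
= 38

38


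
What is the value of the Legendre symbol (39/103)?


p = 103 is prime, so compute (39/103) with the reciprocity algorithm (Jacobi-symbol steps: pull out 2s via (2/n), flip via reciprocity, reduce):
  reciprocity: (39/103) -> -(103/39)
  reduce: (25/39)
  reciprocity: (25/39) -> +(39/25)
  reduce: (14/25)
  pull out 2: (2/25) = +1  (since 25 mod 8 = 1)
  reciprocity: (7/25) -> +(25/7)
  reduce: (4/7)
  pull out 2: (2/7) = +1  (since 7 mod 8 = 7)
  pull out 2: (2/7) = +1  (since 7 mod 8 = 7)
  (1/7) = 1
Product of signs = -1
(39/103) = -1

-1


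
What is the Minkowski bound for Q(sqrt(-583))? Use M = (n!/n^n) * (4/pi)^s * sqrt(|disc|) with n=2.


d = -583, d mod 4 = 1, so disc(K) = d = -583; |disc(K)| = 583
Imaginary quadratic field, so n = 2, s = r2 = 1, r1 = 0
M = (n!/n^n) * (4/pi)^s * sqrt(|disc(K)|) = (2!/2^2) * (4/pi)^1 * sqrt(583)
= 0.5 * 1.273240 * 24.145393
= 15.3714

15.3714


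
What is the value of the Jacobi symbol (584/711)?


Compute (584/711) via quadratic reciprocity:
  pull out 2: (2/711) = +1  (since 711 mod 8 = 7)
  pull out 2: (2/711) = +1  (since 711 mod 8 = 7)
  pull out 2: (2/711) = +1  (since 711 mod 8 = 7)
  reciprocity: (73/711) -> +(711/73)
  reduce: (54/73)
  pull out 2: (2/73) = +1  (since 73 mod 8 = 1)
  reciprocity: (27/73) -> +(73/27)
  reduce: (19/27)
  reciprocity: (19/27) -> -(27/19)
  reduce: (8/19)
  pull out 2: (2/19) = -1  (since 19 mod 8 = 3)
  pull out 2: (2/19) = -1  (since 19 mod 8 = 3)
  pull out 2: (2/19) = -1  (since 19 mod 8 = 3)
  (1/19) = 1
Product of signs = 1

1


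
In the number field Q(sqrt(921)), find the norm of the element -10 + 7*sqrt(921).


N(a + b*sqrt(d)) = a^2 - d*b^2
= (-10)^2 - (921)*(7)^2
= 100 - 45129
= -45029

-45029


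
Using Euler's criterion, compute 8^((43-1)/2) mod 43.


p = 43 is prime and the exponent is (p-1)/2 = 21, so by Euler's criterion 8^21 = (8/43) = +1 or -1 mod 43.
Compute by square-and-multiply:
  21 = 16 + 4 + 1 (binary 10101)
  Repeated squaring mod 43: 8^1 = 8, 8^2 = 21, 8^4 = 11, 8^8 = 35, 8^16 = 21
  8^21 = 8^16 * 8^4 * 8^1 = 21 * 11 * 8 mod 43
    21 * 11 = 231 = 16 mod 43
    16 * 8 = 128 = 42 mod 43
  8^21 = 42 mod 43
Result 42 = p - 1 = -1 mod 43: 8 is a quadratic non-residue mod 43. As a residue in [0, p-1] the value is 42.
8^21 mod 43 = 42

42


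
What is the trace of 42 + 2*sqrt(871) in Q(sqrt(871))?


Tr(a + b*sqrt(d)) = (a + b*sqrt(d)) + (a - b*sqrt(d)) = 2a
= 2 * (42)
= 84

84


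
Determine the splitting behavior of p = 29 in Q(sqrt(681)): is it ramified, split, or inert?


K = Q(sqrt(681)). Since d mod 4 = 1, disc(K) = 681.
Check p | disc: 681 mod 29 = 14.
p does not divide disc. Compute Legendre symbol (d/p):
14^((29-1)/2) mod 29 = -1
(d/p) = -1, so p is inert: (p) stays prime with e=1, f=2, g=1.
Therefore p is inert.

inert


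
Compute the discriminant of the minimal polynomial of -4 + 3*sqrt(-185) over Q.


The element -4 + 3*sqrt(-185) has minimal polynomial:
x^2 + 8*x + 1681
Discriminant = (8)^2 - 4*(1681)
= 64 - 6724
= -6660

-6660


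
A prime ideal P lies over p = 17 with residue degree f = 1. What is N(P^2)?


N(P^a) = p^(a*f)
= 17^(2*1)
= 17^2
= 289

289


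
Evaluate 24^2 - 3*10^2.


x^2 - d*y^2
= 24^2 - 3*10^2
= 576 - 300
= 276

276


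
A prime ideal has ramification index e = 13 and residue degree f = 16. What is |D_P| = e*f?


|D_P| = e * f
= 13 * 16
= 208

208


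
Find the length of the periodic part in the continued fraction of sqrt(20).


Run the CF algorithm for sqrt(20).
a_0 = floor(sqrt(20)) = 4; set m_0=0, q_0=1.
Recurrence: m' = q*a - m,  q' = (d - m'^2)/q,  a' = floor((a_0 + m')/q').
  step 1: m=4, q=4, a=2
  step 2: m=4, q=1, a=8
a_2 = 2*a_0 = 8, so the period closes here.
sqrt(20) = [4; 2, 8]
Period length = 2

2


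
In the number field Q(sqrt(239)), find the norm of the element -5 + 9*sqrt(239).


N(a + b*sqrt(d)) = a^2 - d*b^2
= (-5)^2 - (239)*(9)^2
= 25 - 19359
= -19334

-19334


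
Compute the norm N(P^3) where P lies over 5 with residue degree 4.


N(P^a) = p^(a*f)
= 5^(3*4)
= 5^12
= 244140625

244140625


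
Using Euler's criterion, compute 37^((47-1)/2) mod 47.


p = 47 is prime and the exponent is (p-1)/2 = 23, so by Euler's criterion 37^23 = (37/47) = +1 or -1 mod 47.
Compute by square-and-multiply:
  23 = 16 + 4 + 2 + 1 (binary 10111)
  Repeated squaring mod 47: 37^1 = 37, 37^2 = 6, 37^4 = 36, 37^8 = 27, 37^16 = 24
  37^23 = 37^16 * 37^4 * 37^2 * 37^1 = 24 * 36 * 6 * 37 mod 47
    24 * 36 = 864 = 18 mod 47
    18 * 6 = 108 = 14 mod 47
    14 * 37 = 518 = 1 mod 47
  37^23 = 1 mod 47
Result 1: 37 is a quadratic residue mod 47.
37^23 mod 47 = 1

1


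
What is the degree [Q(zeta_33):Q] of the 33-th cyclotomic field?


The degree equals Euler's totient phi(33).
33 = 3 * 11
phi(33) = 20

20


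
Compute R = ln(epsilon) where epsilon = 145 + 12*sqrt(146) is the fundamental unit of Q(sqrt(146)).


epsilon = 145 + 12*sqrt(146)
= 289.9966
R = ln(289.9966)
= 5.6699

5.6699


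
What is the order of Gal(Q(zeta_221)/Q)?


|Gal(Q(zeta_221)/Q)| = phi(221)
= 192

192


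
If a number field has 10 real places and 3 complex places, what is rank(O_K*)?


By Dirichlet's unit theorem:
rank = r1 + r2 - 1
= 10 + 3 - 1
= 12

12


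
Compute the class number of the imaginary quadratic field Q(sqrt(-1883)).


K = Q(sqrt(-1883)). d mod 4 = 1, so D = disc(K) = d = -1883
h(K) equals the number of primitive reduced positive-definite forms (a, b, c) = a*x^2 + b*x*y + c*y^2 with b^2 - 4ac = D,
where reduced means |b| <= a <= c, with b >= 0 whenever |b| = a or a = c, and primitive means gcd(a, b, c) = 1.
Reduced forces 3a^2 <= |D| = 1883, so 1 <= a <= 25; b must have the parity of D, and c = (b^2 - D)/(4a) must be an integer >= a.
Enumerate a = 1..25, b in [-a, a]:
  a=1: (1, 1, 471)  [1]
  a=2: none
  a=3: (3, -1, 157), (3, 1, 157)  [2]
  a=4..6: none
  a=7: (7, 7, 69)  [1]
  a=8: none
  a=9: (9, -5, 53), (9, 5, 53)  [2]
  a=10: none
  a=11: (11, -3, 43), (11, 3, 43)  [2]
  a=12..16: none
  a=17: (17, -15, 31), (17, 15, 31)  [2]
  a=18: none
  a=19: (19, -13, 27), (19, 13, 27)  [2]
  a=20: none
  a=21: (21, -7, 23), (21, 7, 23)  [2]
  a=22..25: none
Total reduced forms: 1 + 2 + 1 + 2 + 2 + 2 + 2 + 2 = 14
h = 14

14


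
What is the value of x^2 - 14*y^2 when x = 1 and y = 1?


x^2 - d*y^2
= 1^2 - 14*1^2
= 1 - 14
= -13

-13


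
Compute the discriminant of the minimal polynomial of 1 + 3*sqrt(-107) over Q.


The element 1 + 3*sqrt(-107) has minimal polynomial:
x^2 - 2*x + 964
Discriminant = (-2)^2 - 4*(964)
= 4 - 3856
= -3852

-3852


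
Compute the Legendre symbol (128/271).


p = 271 is prime, so compute (128/271) with the reciprocity algorithm (Jacobi-symbol steps: pull out 2s via (2/n), flip via reciprocity, reduce):
  pull out 2: (2/271) = +1  (since 271 mod 8 = 7)
  pull out 2: (2/271) = +1  (since 271 mod 8 = 7)
  pull out 2: (2/271) = +1  (since 271 mod 8 = 7)
  pull out 2: (2/271) = +1  (since 271 mod 8 = 7)
  pull out 2: (2/271) = +1  (since 271 mod 8 = 7)
  pull out 2: (2/271) = +1  (since 271 mod 8 = 7)
  pull out 2: (2/271) = +1  (since 271 mod 8 = 7)
  (1/271) = 1
Product of signs = 1
(128/271) = 1

1


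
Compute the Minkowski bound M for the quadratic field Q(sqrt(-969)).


d = -969, d mod 4 = 3, so disc(K) = 4d = -3876; |disc(K)| = 3876
Imaginary quadratic field, so n = 2, s = r2 = 1, r1 = 0
M = (n!/n^n) * (4/pi)^s * sqrt(|disc(K)|) = (2!/2^2) * (4/pi)^1 * sqrt(3876)
= 0.5 * 1.273240 * 62.257530
= 39.6344

39.6344


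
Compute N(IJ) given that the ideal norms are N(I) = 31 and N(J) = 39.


N(IJ) = N(I) * N(J)
= 31 * 39
= 1209

1209


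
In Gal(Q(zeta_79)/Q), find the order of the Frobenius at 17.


The Frobenius at p in Gal(Q(zeta_n)/Q) = (Z/nZ)* is the class of p, so its order is ord_79(17), the smallest k >= 1 with 17^k = 1 mod 79.
n = 79 = 79, phi(79) = 78; the order divides phi(n).
Divisors of 78: 1, 2, 3, 6, 13, 26, 39, 78
Repeated squaring mod 79: 17^1 = 17, 17^2 = 52, 17^4 = 18, 17^8 = 8, 17^16 = 64, 17^32 = 67, 17^64 = 65
Test divisors in increasing order:
  k=1: 17^1 = 17 mod 79
  k=2: 17^2 = 52 mod 79
  k=3: 17^3 = 52 * 17 = 15 mod 79
  k=6: 17^6 = 18 * 52 = 67 mod 79
  k=13: 17^13 = 8 * 18 * 17 = 78 mod 79
  k=26: 17^26 = 64 * 8 * 52 = 1 mod 79  <- first divisor giving 1
Order = 26

26


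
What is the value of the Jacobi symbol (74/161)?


Compute (74/161) via quadratic reciprocity:
  pull out 2: (2/161) = +1  (since 161 mod 8 = 1)
  reciprocity: (37/161) -> +(161/37)
  reduce: (13/37)
  reciprocity: (13/37) -> +(37/13)
  reduce: (11/13)
  reciprocity: (11/13) -> +(13/11)
  reduce: (2/11)
  pull out 2: (2/11) = -1  (since 11 mod 8 = 3)
  (1/11) = 1
Product of signs = -1

-1


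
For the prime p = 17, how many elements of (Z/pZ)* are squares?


For prime p, the number of non-zero quadratic residues is (p-1)/2.
= (17-1)/2
= 8

8


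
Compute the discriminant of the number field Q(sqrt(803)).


For K = Q(sqrt(d)) with d squarefree: disc(K) = d if d = 1 mod 4, and disc(K) = 4d if d = 2 or 3 mod 4.
Here d = 803, and d mod 4 = 3.
d = 3 mod 4, not 1 (O_K = Z[sqrt(d)]), so disc(K) = 4d = 4 * (803) = 3212

3212


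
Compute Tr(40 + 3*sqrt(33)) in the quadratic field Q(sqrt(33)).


Tr(a + b*sqrt(d)) = (a + b*sqrt(d)) + (a - b*sqrt(d)) = 2a
= 2 * (40)
= 80

80


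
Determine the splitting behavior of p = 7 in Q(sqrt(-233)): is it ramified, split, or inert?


K = Q(sqrt(-233)). Since d mod 4 = 3, disc(K) = -932.
Check p | disc: -932 mod 7 = 6.
p does not divide disc. Compute Legendre symbol (d/p):
5^((7-1)/2) mod 7 = -1
(d/p) = -1, so p is inert: (p) stays prime with e=1, f=2, g=1.
Therefore p is inert.

inert


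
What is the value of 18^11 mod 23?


p = 23 is prime and the exponent is (p-1)/2 = 11, so by Euler's criterion 18^11 = (18/23) = +1 or -1 mod 23.
Compute by square-and-multiply:
  11 = 8 + 2 + 1 (binary 1011)
  Repeated squaring mod 23: 18^1 = 18, 18^2 = 2, 18^4 = 4, 18^8 = 16
  18^11 = 18^8 * 18^2 * 18^1 = 16 * 2 * 18 mod 23
    16 * 2 = 32 = 9 mod 23
    9 * 18 = 162 = 1 mod 23
  18^11 = 1 mod 23
Result 1: 18 is a quadratic residue mod 23.
18^11 mod 23 = 1

1


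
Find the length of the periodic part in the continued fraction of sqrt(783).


Run the CF algorithm for sqrt(783).
a_0 = floor(sqrt(783)) = 27; set m_0=0, q_0=1.
Recurrence: m' = q*a - m,  q' = (d - m'^2)/q,  a' = floor((a_0 + m')/q').
  step 1: m=27, q=54, a=1
  step 2: m=27, q=1, a=54
a_2 = 2*a_0 = 54, so the period closes here.
sqrt(783) = [27; 1, 54]
Period length = 2

2


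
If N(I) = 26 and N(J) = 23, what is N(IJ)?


N(IJ) = N(I) * N(J)
= 26 * 23
= 598

598


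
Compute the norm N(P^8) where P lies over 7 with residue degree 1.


N(P^a) = p^(a*f)
= 7^(8*1)
= 7^8
= 5764801

5764801


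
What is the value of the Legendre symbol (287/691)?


p = 691 is prime, so compute (287/691) with the reciprocity algorithm (Jacobi-symbol steps: pull out 2s via (2/n), flip via reciprocity, reduce):
  reciprocity: (287/691) -> -(691/287)
  reduce: (117/287)
  reciprocity: (117/287) -> +(287/117)
  reduce: (53/117)
  reciprocity: (53/117) -> +(117/53)
  reduce: (11/53)
  reciprocity: (11/53) -> +(53/11)
  reduce: (9/11)
  reciprocity: (9/11) -> +(11/9)
  reduce: (2/9)
  pull out 2: (2/9) = +1  (since 9 mod 8 = 1)
  (1/9) = 1
Product of signs = -1
(287/691) = -1

-1


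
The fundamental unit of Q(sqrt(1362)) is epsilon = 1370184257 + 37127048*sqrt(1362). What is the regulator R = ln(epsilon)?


epsilon = 1370184257 + 37127048*sqrt(1362)
= 2.7404e+09
R = ln(2.7404e+09)
= 21.7314

21.7314


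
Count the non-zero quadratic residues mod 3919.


For prime p, the number of non-zero quadratic residues is (p-1)/2.
= (3919-1)/2
= 1959

1959


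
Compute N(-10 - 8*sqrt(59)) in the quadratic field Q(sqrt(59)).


N(a + b*sqrt(d)) = a^2 - d*b^2
= (-10)^2 - (59)*(-8)^2
= 100 - 3776
= -3676

-3676


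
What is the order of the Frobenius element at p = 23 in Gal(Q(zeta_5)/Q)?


The Frobenius at p in Gal(Q(zeta_n)/Q) = (Z/nZ)* is the class of p, so its order is ord_5(23), the smallest k >= 1 with 23^k = 1 mod 5.
n = 5 = 5, phi(5) = 4; the order divides phi(n).
Divisors of 4: 1, 2, 4
Repeated squaring mod 5: 23^1 = 3, 23^2 = 4, 23^4 = 1
Test divisors in increasing order:
  k=1: 23^1 = 3 mod 5
  k=2: 23^2 = 4 mod 5
  k=4: 23^4 = 1 mod 5  <- first divisor giving 1
Order = 4

4


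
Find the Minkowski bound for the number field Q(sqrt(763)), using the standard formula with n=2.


d = 763, d mod 4 = 3, so disc(K) = 4d = 3052; |disc(K)| = 3052
Real quadratic field, so n = 2, s = r2 = 0, r1 = 2
M = (n!/n^n) * (4/pi)^s * sqrt(|disc(K)|) = (2!/2^2) * (4/pi)^0 * sqrt(3052)
= 0.5 * 1.000000 * 55.244909
= 27.6225

27.6225


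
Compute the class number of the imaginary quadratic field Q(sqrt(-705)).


K = Q(sqrt(-705)). d mod 4 = 3, so D = disc(K) = 4d = -2820
h(K) equals the number of primitive reduced positive-definite forms (a, b, c) = a*x^2 + b*x*y + c*y^2 with b^2 - 4ac = D,
where reduced means |b| <= a <= c, with b >= 0 whenever |b| = a or a = c, and primitive means gcd(a, b, c) = 1.
Reduced forces 3a^2 <= |D| = 2820, so 1 <= a <= 30; b must have the parity of D, and c = (b^2 - D)/(4a) must be an integer >= a.
Enumerate a = 1..30, b in [-a, a]:
  a=1: (1, 0, 705)  [1]
  a=2: (2, 2, 353)  [1]
  a=3: (3, 0, 235)  [1]
  a=4: none
  a=5: (5, 0, 141)  [1]
  a=6: (6, 6, 119)  [1]
  a=7: (7, -6, 102), (7, 6, 102)  [2]
  a=8..9: none
  a=10: (10, 10, 73)  [1]
  a=11..12: none
  a=13: (13, -12, 57), (13, 12, 57)  [2]
  a=14: (14, -6, 51), (14, 6, 51)  [2]
  a=15: (15, 0, 47)  [1]
  a=16: none
  a=17: (17, -6, 42), (17, 6, 42)  [2]
  a=18: none
  a=19: (19, -12, 39), (19, 12, 39)  [2]
  a=20: none
  a=21: (21, -6, 34), (21, 6, 34)  [2]
  a=22: none
  a=23: (23, -20, 35), (23, 20, 35)  [2]
  a=24..25: none
  a=26: (26, -14, 29), (26, 14, 29)  [2]
  a=27..29: none
  a=30: (30, 30, 31)  [1]
Total reduced forms: 1 + 1 + 1 + 1 + 1 + 2 + 1 + 2 + 2 + 1 + 2 + 2 + 2 + 2 + 2 + 1 = 24
h = 24

24


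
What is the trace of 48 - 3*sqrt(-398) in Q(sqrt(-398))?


Tr(a + b*sqrt(d)) = (a + b*sqrt(d)) + (a - b*sqrt(d)) = 2a
= 2 * (48)
= 96

96


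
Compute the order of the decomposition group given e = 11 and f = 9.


|D_P| = e * f
= 11 * 9
= 99

99


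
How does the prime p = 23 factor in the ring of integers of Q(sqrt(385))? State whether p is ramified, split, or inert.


K = Q(sqrt(385)). Since d mod 4 = 1, disc(K) = 385.
Check p | disc: 385 mod 23 = 17.
p does not divide disc. Compute Legendre symbol (d/p):
17^((23-1)/2) mod 23 = -1
(d/p) = -1, so p is inert: (p) stays prime with e=1, f=2, g=1.
Therefore p is inert.

inert


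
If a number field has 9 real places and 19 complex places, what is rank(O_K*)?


By Dirichlet's unit theorem:
rank = r1 + r2 - 1
= 9 + 19 - 1
= 27

27


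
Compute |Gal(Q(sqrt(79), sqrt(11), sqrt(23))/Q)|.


The 3 square roots of distinct primes are multiplicatively independent over Q,
so [K:Q] = 2^3 and Gal(K/Q) is isomorphic to (Z/2Z)^3.
|Gal| = 2^3 = 8

8


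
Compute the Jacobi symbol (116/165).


Compute (116/165) via quadratic reciprocity:
  pull out 2: (2/165) = -1  (since 165 mod 8 = 5)
  pull out 2: (2/165) = -1  (since 165 mod 8 = 5)
  reciprocity: (29/165) -> +(165/29)
  reduce: (20/29)
  pull out 2: (2/29) = -1  (since 29 mod 8 = 5)
  pull out 2: (2/29) = -1  (since 29 mod 8 = 5)
  reciprocity: (5/29) -> +(29/5)
  reduce: (4/5)
  pull out 2: (2/5) = -1  (since 5 mod 8 = 5)
  pull out 2: (2/5) = -1  (since 5 mod 8 = 5)
  (1/5) = 1
Product of signs = 1

1


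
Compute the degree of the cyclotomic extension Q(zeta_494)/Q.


The degree equals Euler's totient phi(494).
494 = 2 * 13 * 19
phi(494) = 216

216


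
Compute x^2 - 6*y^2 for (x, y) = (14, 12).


x^2 - d*y^2
= 14^2 - 6*12^2
= 196 - 864
= -668

-668


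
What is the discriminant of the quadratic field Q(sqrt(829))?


For K = Q(sqrt(d)) with d squarefree: disc(K) = d if d = 1 mod 4, and disc(K) = 4d if d = 2 or 3 mod 4.
Here d = 829, and d mod 4 = 1.
d = 1 mod 4 (O_K = Z[(1+sqrt(d))/2]), so disc(K) = d = 829

829


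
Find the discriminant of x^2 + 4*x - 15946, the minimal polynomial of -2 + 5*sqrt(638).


The element -2 + 5*sqrt(638) has minimal polynomial:
x^2 + 4*x - 15946
Discriminant = (4)^2 - 4*(-15946)
= 16 + 63784
= 63800

63800


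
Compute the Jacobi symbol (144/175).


Compute (144/175) via quadratic reciprocity:
  pull out 2: (2/175) = +1  (since 175 mod 8 = 7)
  pull out 2: (2/175) = +1  (since 175 mod 8 = 7)
  pull out 2: (2/175) = +1  (since 175 mod 8 = 7)
  pull out 2: (2/175) = +1  (since 175 mod 8 = 7)
  reciprocity: (9/175) -> +(175/9)
  reduce: (4/9)
  pull out 2: (2/9) = +1  (since 9 mod 8 = 1)
  pull out 2: (2/9) = +1  (since 9 mod 8 = 1)
  (1/9) = 1
Product of signs = 1

1


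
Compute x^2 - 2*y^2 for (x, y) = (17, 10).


x^2 - d*y^2
= 17^2 - 2*10^2
= 289 - 200
= 89

89


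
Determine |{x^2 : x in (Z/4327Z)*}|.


For prime p, the number of non-zero quadratic residues is (p-1)/2.
= (4327-1)/2
= 2163

2163


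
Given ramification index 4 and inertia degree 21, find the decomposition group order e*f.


|D_P| = e * f
= 4 * 21
= 84

84


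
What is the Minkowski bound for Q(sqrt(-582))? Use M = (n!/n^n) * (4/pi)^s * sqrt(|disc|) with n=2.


d = -582, d mod 4 = 2, so disc(K) = 4d = -2328; |disc(K)| = 2328
Imaginary quadratic field, so n = 2, s = r2 = 1, r1 = 0
M = (n!/n^n) * (4/pi)^s * sqrt(|disc(K)|) = (2!/2^2) * (4/pi)^1 * sqrt(2328)
= 0.5 * 1.273240 * 48.249352
= 30.7165

30.7165


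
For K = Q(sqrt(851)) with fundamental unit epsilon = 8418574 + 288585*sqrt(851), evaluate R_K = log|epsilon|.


epsilon = 8418574 + 288585*sqrt(851)
= 1.6837e+07
R = ln(1.6837e+07)
= 16.6391

16.6391


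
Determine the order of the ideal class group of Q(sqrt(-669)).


K = Q(sqrt(-669)). d mod 4 = 3, so D = disc(K) = 4d = -2676
h(K) equals the number of primitive reduced positive-definite forms (a, b, c) = a*x^2 + b*x*y + c*y^2 with b^2 - 4ac = D,
where reduced means |b| <= a <= c, with b >= 0 whenever |b| = a or a = c, and primitive means gcd(a, b, c) = 1.
Reduced forces 3a^2 <= |D| = 2676, so 1 <= a <= 29; b must have the parity of D, and c = (b^2 - D)/(4a) must be an integer >= a.
Enumerate a = 1..29, b in [-a, a]:
  a=1: (1, 0, 669)  [1]
  a=2: (2, 2, 335)  [1]
  a=3: (3, 0, 223)  [1]
  a=4: none
  a=5: (5, -2, 134), (5, 2, 134)  [2]
  a=6: (6, 6, 113)  [1]
  a=7..9: none
  a=10: (10, -2, 67), (10, 2, 67)  [2]
  a=11..14: none
  a=15: (15, -12, 47), (15, 12, 47)  [2]
  a=16..24: none
  a=25: (25, -18, 30), (25, 18, 30)  [2]
  a=26..29: none
Total reduced forms: 1 + 1 + 1 + 2 + 1 + 2 + 2 + 2 = 12
h = 12

12


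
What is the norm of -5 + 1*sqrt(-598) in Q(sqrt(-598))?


N(a + b*sqrt(d)) = a^2 - d*b^2
= (-5)^2 - (-598)*(1)^2
= 25 + 598
= 623

623


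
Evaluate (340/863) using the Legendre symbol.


p = 863 is prime, so compute (340/863) with the reciprocity algorithm (Jacobi-symbol steps: pull out 2s via (2/n), flip via reciprocity, reduce):
  pull out 2: (2/863) = +1  (since 863 mod 8 = 7)
  pull out 2: (2/863) = +1  (since 863 mod 8 = 7)
  reciprocity: (85/863) -> +(863/85)
  reduce: (13/85)
  reciprocity: (13/85) -> +(85/13)
  reduce: (7/13)
  reciprocity: (7/13) -> +(13/7)
  reduce: (6/7)
  pull out 2: (2/7) = +1  (since 7 mod 8 = 7)
  reciprocity: (3/7) -> -(7/3)
  reduce: (1/3)
  (1/3) = 1
Product of signs = -1
(340/863) = -1

-1


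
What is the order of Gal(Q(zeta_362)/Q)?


|Gal(Q(zeta_362)/Q)| = phi(362)
= 180

180


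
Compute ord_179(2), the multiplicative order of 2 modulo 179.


We want ord_179(2), the smallest k >= 1 with 2^k = 1 mod 179.
n = 179 = 179, phi(179) = 178; the order divides phi(n).
Divisors of 178: 1, 2, 89, 178
Repeated squaring mod 179: 2^1 = 2, 2^2 = 4, 2^4 = 16, 2^8 = 77, 2^16 = 22, 2^32 = 126, 2^64 = 124, 2^128 = 161
Test divisors in increasing order:
  k=1: 2^1 = 2 mod 179
  k=2: 2^2 = 4 mod 179
  k=89: 2^89 = 124 * 22 * 77 * 2 = 178 mod 179
  k=178: 2^178 = 161 * 126 * 22 * 4 = 1 mod 179  <- first divisor giving 1
Order = 178

178


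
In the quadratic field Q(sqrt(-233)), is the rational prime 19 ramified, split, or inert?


K = Q(sqrt(-233)). Since d mod 4 = 3, disc(K) = -932.
Check p | disc: -932 mod 19 = 18.
p does not divide disc. Compute Legendre symbol (d/p):
14^((19-1)/2) mod 19 = -1
(d/p) = -1, so p is inert: (p) stays prime with e=1, f=2, g=1.
Therefore p is inert.

inert


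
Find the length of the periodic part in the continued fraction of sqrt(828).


Run the CF algorithm for sqrt(828).
a_0 = floor(sqrt(828)) = 28; set m_0=0, q_0=1.
Recurrence: m' = q*a - m,  q' = (d - m'^2)/q,  a' = floor((a_0 + m')/q').
  step 1: m=28, q=44, a=1
  step 2: m=16, q=13, a=3
  step 3: m=23, q=23, a=2
  step 4: m=23, q=13, a=3
  step 5: m=16, q=44, a=1
  step 6: m=28, q=1, a=56
a_6 = 2*a_0 = 56, so the period closes here.
sqrt(828) = [28; 1, 3, 2, 3, 1, 56]
Period length = 6

6


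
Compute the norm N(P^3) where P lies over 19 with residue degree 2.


N(P^a) = p^(a*f)
= 19^(3*2)
= 19^6
= 47045881

47045881


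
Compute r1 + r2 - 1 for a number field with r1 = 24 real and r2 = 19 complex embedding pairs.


By Dirichlet's unit theorem:
rank = r1 + r2 - 1
= 24 + 19 - 1
= 42

42


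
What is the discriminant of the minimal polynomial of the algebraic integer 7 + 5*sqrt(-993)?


The element 7 + 5*sqrt(-993) has minimal polynomial:
x^2 - 14*x + 24874
Discriminant = (-14)^2 - 4*(24874)
= 196 - 99496
= -99300

-99300


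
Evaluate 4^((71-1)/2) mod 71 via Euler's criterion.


p = 71 is prime and the exponent is (p-1)/2 = 35, so by Euler's criterion 4^35 = (4/71) = +1 or -1 mod 71.
Compute by square-and-multiply:
  35 = 32 + 2 + 1 (binary 100011)
  Repeated squaring mod 71: 4^1 = 4, 4^2 = 16, 4^4 = 43, 4^8 = 3, 4^16 = 9, 4^32 = 10
  4^35 = 4^32 * 4^2 * 4^1 = 10 * 16 * 4 mod 71
    10 * 16 = 160 = 18 mod 71
    18 * 4 = 72 = 1 mod 71
  4^35 = 1 mod 71
Result 1: 4 is a quadratic residue mod 71.
4^35 mod 71 = 1

1


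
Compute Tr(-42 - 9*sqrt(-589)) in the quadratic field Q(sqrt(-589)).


Tr(a + b*sqrt(d)) = (a + b*sqrt(d)) + (a - b*sqrt(d)) = 2a
= 2 * (-42)
= -84

-84


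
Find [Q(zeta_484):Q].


The degree equals Euler's totient phi(484).
484 = 2^2 * 11^2
phi(484) = 220

220


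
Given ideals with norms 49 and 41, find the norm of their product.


N(IJ) = N(I) * N(J)
= 49 * 41
= 2009

2009


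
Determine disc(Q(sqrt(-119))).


For K = Q(sqrt(d)) with d squarefree: disc(K) = d if d = 1 mod 4, and disc(K) = 4d if d = 2 or 3 mod 4.
Here d = -119, and d mod 4 = 1.
d = 1 mod 4 (O_K = Z[(1+sqrt(d))/2]), so disc(K) = d = -119

-119


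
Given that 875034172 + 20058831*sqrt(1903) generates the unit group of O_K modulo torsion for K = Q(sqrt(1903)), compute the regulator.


epsilon = 875034172 + 20058831*sqrt(1903)
= 1.7501e+09
R = ln(1.7501e+09)
= 21.2829

21.2829


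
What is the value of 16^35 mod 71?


p = 71 is prime and the exponent is (p-1)/2 = 35, so by Euler's criterion 16^35 = (16/71) = +1 or -1 mod 71.
Compute by square-and-multiply:
  35 = 32 + 2 + 1 (binary 100011)
  Repeated squaring mod 71: 16^1 = 16, 16^2 = 43, 16^4 = 3, 16^8 = 9, 16^16 = 10, 16^32 = 29
  16^35 = 16^32 * 16^2 * 16^1 = 29 * 43 * 16 mod 71
    29 * 43 = 1247 = 40 mod 71
    40 * 16 = 640 = 1 mod 71
  16^35 = 1 mod 71
Result 1: 16 is a quadratic residue mod 71.
16^35 mod 71 = 1

1


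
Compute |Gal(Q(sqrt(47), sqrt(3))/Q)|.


The 2 square roots of distinct primes are multiplicatively independent over Q,
so [K:Q] = 2^2 and Gal(K/Q) is isomorphic to (Z/2Z)^2.
|Gal| = 2^2 = 4

4


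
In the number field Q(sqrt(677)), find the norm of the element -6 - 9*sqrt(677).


N(a + b*sqrt(d)) = a^2 - d*b^2
= (-6)^2 - (677)*(-9)^2
= 36 - 54837
= -54801

-54801


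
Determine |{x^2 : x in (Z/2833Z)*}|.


For prime p, the number of non-zero quadratic residues is (p-1)/2.
= (2833-1)/2
= 1416

1416


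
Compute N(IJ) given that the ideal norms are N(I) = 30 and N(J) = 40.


N(IJ) = N(I) * N(J)
= 30 * 40
= 1200

1200


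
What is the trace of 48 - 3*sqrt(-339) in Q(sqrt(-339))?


Tr(a + b*sqrt(d)) = (a + b*sqrt(d)) + (a - b*sqrt(d)) = 2a
= 2 * (48)
= 96

96


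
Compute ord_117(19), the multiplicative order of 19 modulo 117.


We want ord_117(19), the smallest k >= 1 with 19^k = 1 mod 117.
n = 117 = 3^2 * 13, phi(117) = 72; the order divides phi(n).
Divisors of 72: 1, 2, 3, 4, 6, 8, 9, 12, 18, 24, 36, 72
Repeated squaring mod 117: 19^1 = 19, 19^2 = 10, 19^4 = 100, 19^8 = 55, 19^16 = 100, 19^32 = 55, 19^64 = 100
Test divisors in increasing order:
  k=1: 19^1 = 19 mod 117
  k=2: 19^2 = 10 mod 117
  k=3: 19^3 = 10 * 19 = 73 mod 117
  k=4: 19^4 = 100 mod 117
  k=6: 19^6 = 100 * 10 = 64 mod 117
  k=8: 19^8 = 55 mod 117
  k=9: 19^9 = 55 * 19 = 109 mod 117
  k=12: 19^12 = 55 * 100 = 1 mod 117  <- first divisor giving 1
Order = 12

12


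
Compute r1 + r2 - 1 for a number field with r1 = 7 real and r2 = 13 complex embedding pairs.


By Dirichlet's unit theorem:
rank = r1 + r2 - 1
= 7 + 13 - 1
= 19

19


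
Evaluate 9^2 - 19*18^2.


x^2 - d*y^2
= 9^2 - 19*18^2
= 81 - 6156
= -6075

-6075


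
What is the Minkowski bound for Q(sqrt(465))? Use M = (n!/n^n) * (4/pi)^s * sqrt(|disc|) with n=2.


d = 465, d mod 4 = 1, so disc(K) = d = 465; |disc(K)| = 465
Real quadratic field, so n = 2, s = r2 = 0, r1 = 2
M = (n!/n^n) * (4/pi)^s * sqrt(|disc(K)|) = (2!/2^2) * (4/pi)^0 * sqrt(465)
= 0.5 * 1.000000 * 21.563859
= 10.7819

10.7819


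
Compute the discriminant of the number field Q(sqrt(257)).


For K = Q(sqrt(d)) with d squarefree: disc(K) = d if d = 1 mod 4, and disc(K) = 4d if d = 2 or 3 mod 4.
Here d = 257, and d mod 4 = 1.
d = 1 mod 4 (O_K = Z[(1+sqrt(d))/2]), so disc(K) = d = 257

257


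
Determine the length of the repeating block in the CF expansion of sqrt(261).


Run the CF algorithm for sqrt(261).
a_0 = floor(sqrt(261)) = 16; set m_0=0, q_0=1.
Recurrence: m' = q*a - m,  q' = (d - m'^2)/q,  a' = floor((a_0 + m')/q').
  step 1: m=16, q=5, a=6
  step 2: m=14, q=13, a=2
  step 3: m=12, q=9, a=3
  step 4: m=15, q=4, a=7
  step 5: m=13, q=23, a=1
  step 6: m=10, q=7, a=3
  step 7: m=11, q=20, a=1
  step 8: m=9, q=9, a=2
  step 9: m=9, q=20, a=1
  step 10: m=11, q=7, a=3
  step 11: m=10, q=23, a=1
  step 12: m=13, q=4, a=7
  step 13: m=15, q=9, a=3
  step 14: m=12, q=13, a=2
  step 15: m=14, q=5, a=6
  step 16: m=16, q=1, a=32
a_16 = 2*a_0 = 32, so the period closes here.
sqrt(261) = [16; 6, 2, 3, 7, 1, 3, 1, 2, 1, 3, 1, 7, 3, 2, 6, 32]
Period length = 16

16


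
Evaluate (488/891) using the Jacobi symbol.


Compute (488/891) via quadratic reciprocity:
  pull out 2: (2/891) = -1  (since 891 mod 8 = 3)
  pull out 2: (2/891) = -1  (since 891 mod 8 = 3)
  pull out 2: (2/891) = -1  (since 891 mod 8 = 3)
  reciprocity: (61/891) -> +(891/61)
  reduce: (37/61)
  reciprocity: (37/61) -> +(61/37)
  reduce: (24/37)
  pull out 2: (2/37) = -1  (since 37 mod 8 = 5)
  pull out 2: (2/37) = -1  (since 37 mod 8 = 5)
  pull out 2: (2/37) = -1  (since 37 mod 8 = 5)
  reciprocity: (3/37) -> +(37/3)
  reduce: (1/3)
  (1/3) = 1
Product of signs = 1

1


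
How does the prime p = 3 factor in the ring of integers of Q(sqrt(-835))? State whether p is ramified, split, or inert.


K = Q(sqrt(-835)). Since d mod 4 = 1, disc(K) = -835.
Check p | disc: -835 mod 3 = 2.
p does not divide disc. Compute Legendre symbol (d/p):
2^((3-1)/2) mod 3 = -1
(d/p) = -1, so p is inert: (p) stays prime with e=1, f=2, g=1.
Therefore p is inert.

inert


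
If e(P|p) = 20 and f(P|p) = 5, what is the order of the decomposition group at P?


|D_P| = e * f
= 20 * 5
= 100

100


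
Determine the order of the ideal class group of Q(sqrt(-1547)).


K = Q(sqrt(-1547)). d mod 4 = 1, so D = disc(K) = d = -1547
h(K) equals the number of primitive reduced positive-definite forms (a, b, c) = a*x^2 + b*x*y + c*y^2 with b^2 - 4ac = D,
where reduced means |b| <= a <= c, with b >= 0 whenever |b| = a or a = c, and primitive means gcd(a, b, c) = 1.
Reduced forces 3a^2 <= |D| = 1547, so 1 <= a <= 22; b must have the parity of D, and c = (b^2 - D)/(4a) must be an integer >= a.
Enumerate a = 1..22, b in [-a, a]:
  a=1: (1, 1, 387)  [1]
  a=2: none
  a=3: (3, -1, 129), (3, 1, 129)  [2]
  a=4..6: none
  a=7: (7, 7, 57)  [1]
  a=8: none
  a=9: (9, -1, 43), (9, 1, 43)  [2]
  a=10: none
  a=11: (11, -9, 37), (11, 9, 37)  [2]
  a=12: none
  a=13: (13, 13, 33)  [1]
  a=14..16: none
  a=17: (17, 17, 27)  [1]
  a=18: none
  a=19: (19, -7, 21), (19, 7, 21)  [2]
  a=20..22: none
Total reduced forms: 1 + 2 + 1 + 2 + 2 + 1 + 1 + 2 = 12
h = 12

12


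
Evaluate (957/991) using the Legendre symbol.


p = 991 is prime, so compute (957/991) with the reciprocity algorithm (Jacobi-symbol steps: pull out 2s via (2/n), flip via reciprocity, reduce):
  reciprocity: (957/991) -> +(991/957)
  reduce: (34/957)
  pull out 2: (2/957) = -1  (since 957 mod 8 = 5)
  reciprocity: (17/957) -> +(957/17)
  reduce: (5/17)
  reciprocity: (5/17) -> +(17/5)
  reduce: (2/5)
  pull out 2: (2/5) = -1  (since 5 mod 8 = 5)
  (1/5) = 1
Product of signs = 1
(957/991) = 1

1


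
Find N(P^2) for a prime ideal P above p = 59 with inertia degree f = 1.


N(P^a) = p^(a*f)
= 59^(2*1)
= 59^2
= 3481

3481


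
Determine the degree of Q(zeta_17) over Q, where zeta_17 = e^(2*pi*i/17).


The degree equals Euler's totient phi(17).
17 = 17
phi(17) = 16

16


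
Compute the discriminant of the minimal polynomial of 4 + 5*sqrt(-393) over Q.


The element 4 + 5*sqrt(-393) has minimal polynomial:
x^2 - 8*x + 9841
Discriminant = (-8)^2 - 4*(9841)
= 64 - 39364
= -39300

-39300


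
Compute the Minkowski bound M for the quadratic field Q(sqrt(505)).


d = 505, d mod 4 = 1, so disc(K) = d = 505; |disc(K)| = 505
Real quadratic field, so n = 2, s = r2 = 0, r1 = 2
M = (n!/n^n) * (4/pi)^s * sqrt(|disc(K)|) = (2!/2^2) * (4/pi)^0 * sqrt(505)
= 0.5 * 1.000000 * 22.472205
= 11.2361

11.2361


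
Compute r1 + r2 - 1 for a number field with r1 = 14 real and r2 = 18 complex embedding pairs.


By Dirichlet's unit theorem:
rank = r1 + r2 - 1
= 14 + 18 - 1
= 31

31


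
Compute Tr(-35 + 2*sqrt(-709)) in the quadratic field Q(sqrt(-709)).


Tr(a + b*sqrt(d)) = (a + b*sqrt(d)) + (a - b*sqrt(d)) = 2a
= 2 * (-35)
= -70

-70


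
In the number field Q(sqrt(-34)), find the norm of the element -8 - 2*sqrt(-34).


N(a + b*sqrt(d)) = a^2 - d*b^2
= (-8)^2 - (-34)*(-2)^2
= 64 + 136
= 200

200


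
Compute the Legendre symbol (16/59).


p = 59 is prime, so compute (16/59) with the reciprocity algorithm (Jacobi-symbol steps: pull out 2s via (2/n), flip via reciprocity, reduce):
  pull out 2: (2/59) = -1  (since 59 mod 8 = 3)
  pull out 2: (2/59) = -1  (since 59 mod 8 = 3)
  pull out 2: (2/59) = -1  (since 59 mod 8 = 3)
  pull out 2: (2/59) = -1  (since 59 mod 8 = 3)
  (1/59) = 1
Product of signs = 1
(16/59) = 1

1


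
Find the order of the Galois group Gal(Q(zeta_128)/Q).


|Gal(Q(zeta_128)/Q)| = phi(128)
= 64

64


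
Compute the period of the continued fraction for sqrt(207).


Run the CF algorithm for sqrt(207).
a_0 = floor(sqrt(207)) = 14; set m_0=0, q_0=1.
Recurrence: m' = q*a - m,  q' = (d - m'^2)/q,  a' = floor((a_0 + m')/q').
  step 1: m=14, q=11, a=2
  step 2: m=8, q=13, a=1
  step 3: m=5, q=14, a=1
  step 4: m=9, q=9, a=2
  step 5: m=9, q=14, a=1
  step 6: m=5, q=13, a=1
  step 7: m=8, q=11, a=2
  step 8: m=14, q=1, a=28
a_8 = 2*a_0 = 28, so the period closes here.
sqrt(207) = [14; 2, 1, 1, 2, 1, 1, 2, 28]
Period length = 8

8


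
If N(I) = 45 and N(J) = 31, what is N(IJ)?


N(IJ) = N(I) * N(J)
= 45 * 31
= 1395

1395


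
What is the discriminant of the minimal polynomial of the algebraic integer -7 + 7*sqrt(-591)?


The element -7 + 7*sqrt(-591) has minimal polynomial:
x^2 + 14*x + 29008
Discriminant = (14)^2 - 4*(29008)
= 196 - 116032
= -115836

-115836


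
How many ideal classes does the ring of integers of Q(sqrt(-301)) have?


K = Q(sqrt(-301)). d mod 4 = 3, so D = disc(K) = 4d = -1204
h(K) equals the number of primitive reduced positive-definite forms (a, b, c) = a*x^2 + b*x*y + c*y^2 with b^2 - 4ac = D,
where reduced means |b| <= a <= c, with b >= 0 whenever |b| = a or a = c, and primitive means gcd(a, b, c) = 1.
Reduced forces 3a^2 <= |D| = 1204, so 1 <= a <= 20; b must have the parity of D, and c = (b^2 - D)/(4a) must be an integer >= a.
Enumerate a = 1..20, b in [-a, a]:
  a=1: (1, 0, 301)  [1]
  a=2: (2, 2, 151)  [1]
  a=3..4: none
  a=5: (5, -4, 61), (5, 4, 61)  [2]
  a=6: none
  a=7: (7, 0, 43)  [1]
  a=8..9: none
  a=10: (10, -6, 31), (10, 6, 31)  [2]
  a=11..13: none
  a=14: (14, 14, 25)  [1]
  a=15..20: none
Total reduced forms: 1 + 1 + 2 + 1 + 2 + 1 = 8
h = 8

8


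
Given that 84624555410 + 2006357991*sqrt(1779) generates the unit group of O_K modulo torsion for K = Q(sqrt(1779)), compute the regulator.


epsilon = 84624555410 + 2006357991*sqrt(1779)
= 1.6925e+11
R = ln(1.6925e+11)
= 25.8546

25.8546


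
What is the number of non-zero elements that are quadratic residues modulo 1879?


For prime p, the number of non-zero quadratic residues is (p-1)/2.
= (1879-1)/2
= 939

939


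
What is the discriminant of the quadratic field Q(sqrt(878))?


For K = Q(sqrt(d)) with d squarefree: disc(K) = d if d = 1 mod 4, and disc(K) = 4d if d = 2 or 3 mod 4.
Here d = 878, and d mod 4 = 2.
d = 2 mod 4, not 1 (O_K = Z[sqrt(d)]), so disc(K) = 4d = 4 * (878) = 3512

3512


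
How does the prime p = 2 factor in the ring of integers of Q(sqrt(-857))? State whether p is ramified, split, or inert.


K = Q(sqrt(-857)). Since d mod 4 = 3, disc(K) = -3428.
Check p | disc: -3428 mod 2 = 0.
p divides disc, so p ramifies: (p) = P^2 with e=2, f=1, g=1.
Therefore p is ramified.

ramified


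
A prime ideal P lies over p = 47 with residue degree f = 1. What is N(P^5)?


N(P^a) = p^(a*f)
= 47^(5*1)
= 47^5
= 229345007

229345007


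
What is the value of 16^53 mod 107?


p = 107 is prime and the exponent is (p-1)/2 = 53, so by Euler's criterion 16^53 = (16/107) = +1 or -1 mod 107.
Compute by square-and-multiply:
  53 = 32 + 16 + 4 + 1 (binary 110101)
  Repeated squaring mod 107: 16^1 = 16, 16^2 = 42, 16^4 = 52, 16^8 = 29, 16^16 = 92, 16^32 = 11
  16^53 = 16^32 * 16^16 * 16^4 * 16^1 = 11 * 92 * 52 * 16 mod 107
    11 * 92 = 1012 = 49 mod 107
    49 * 52 = 2548 = 87 mod 107
    87 * 16 = 1392 = 1 mod 107
  16^53 = 1 mod 107
Result 1: 16 is a quadratic residue mod 107.
16^53 mod 107 = 1

1


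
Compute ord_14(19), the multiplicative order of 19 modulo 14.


We want ord_14(19), the smallest k >= 1 with 19^k = 1 mod 14.
n = 14 = 2 * 7, phi(14) = 6; the order divides phi(n).
Divisors of 6: 1, 2, 3, 6
Repeated squaring mod 14: 19^1 = 5, 19^2 = 11, 19^4 = 9
Test divisors in increasing order:
  k=1: 19^1 = 5 mod 14
  k=2: 19^2 = 11 mod 14
  k=3: 19^3 = 11 * 5 = 13 mod 14
  k=6: 19^6 = 9 * 11 = 1 mod 14  <- first divisor giving 1
Order = 6

6


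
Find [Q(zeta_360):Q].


The degree equals Euler's totient phi(360).
360 = 2^3 * 3^2 * 5
phi(360) = 96

96


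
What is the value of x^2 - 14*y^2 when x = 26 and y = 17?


x^2 - d*y^2
= 26^2 - 14*17^2
= 676 - 4046
= -3370

-3370


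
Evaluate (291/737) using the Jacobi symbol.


Compute (291/737) via quadratic reciprocity:
  reciprocity: (291/737) -> +(737/291)
  reduce: (155/291)
  reciprocity: (155/291) -> -(291/155)
  reduce: (136/155)
  pull out 2: (2/155) = -1  (since 155 mod 8 = 3)
  pull out 2: (2/155) = -1  (since 155 mod 8 = 3)
  pull out 2: (2/155) = -1  (since 155 mod 8 = 3)
  reciprocity: (17/155) -> +(155/17)
  reduce: (2/17)
  pull out 2: (2/17) = +1  (since 17 mod 8 = 1)
  (1/17) = 1
Product of signs = 1

1


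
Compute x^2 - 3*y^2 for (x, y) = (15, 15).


x^2 - d*y^2
= 15^2 - 3*15^2
= 225 - 675
= -450

-450


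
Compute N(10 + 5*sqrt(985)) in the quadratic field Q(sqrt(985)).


N(a + b*sqrt(d)) = a^2 - d*b^2
= (10)^2 - (985)*(5)^2
= 100 - 24625
= -24525

-24525


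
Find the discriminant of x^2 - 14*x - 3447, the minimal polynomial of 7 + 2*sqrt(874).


The element 7 + 2*sqrt(874) has minimal polynomial:
x^2 - 14*x - 3447
Discriminant = (-14)^2 - 4*(-3447)
= 196 + 13788
= 13984

13984


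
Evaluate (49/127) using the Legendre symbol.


p = 127 is prime, so compute (49/127) with the reciprocity algorithm (Jacobi-symbol steps: pull out 2s via (2/n), flip via reciprocity, reduce):
  reciprocity: (49/127) -> +(127/49)
  reduce: (29/49)
  reciprocity: (29/49) -> +(49/29)
  reduce: (20/29)
  pull out 2: (2/29) = -1  (since 29 mod 8 = 5)
  pull out 2: (2/29) = -1  (since 29 mod 8 = 5)
  reciprocity: (5/29) -> +(29/5)
  reduce: (4/5)
  pull out 2: (2/5) = -1  (since 5 mod 8 = 5)
  pull out 2: (2/5) = -1  (since 5 mod 8 = 5)
  (1/5) = 1
Product of signs = 1
(49/127) = 1

1
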